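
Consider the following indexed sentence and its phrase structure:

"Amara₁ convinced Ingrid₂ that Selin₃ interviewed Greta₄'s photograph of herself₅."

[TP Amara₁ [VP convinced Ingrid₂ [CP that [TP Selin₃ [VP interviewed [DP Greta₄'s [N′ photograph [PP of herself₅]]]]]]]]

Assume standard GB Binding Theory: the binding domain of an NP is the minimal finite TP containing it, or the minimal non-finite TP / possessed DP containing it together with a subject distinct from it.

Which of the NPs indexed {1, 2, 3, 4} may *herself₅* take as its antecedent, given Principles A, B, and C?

*herself* is an anaphor, so Principle A applies: it must be bound in its binding domain.
Binding domain of *herself₅*: the possessed DP, whose subject is Greta₄.
*Amara₁* c-commands the anaphor but is outside its binding domain → cannot satisfy Principle A.
*Ingrid₂* c-commands the anaphor but is outside its binding domain → cannot satisfy Principle A.
*Selin₃* c-commands the anaphor but is outside its binding domain → cannot satisfy Principle A.
*Greta₄* c-commands the anaphor within its binding domain → licit binder.

{4}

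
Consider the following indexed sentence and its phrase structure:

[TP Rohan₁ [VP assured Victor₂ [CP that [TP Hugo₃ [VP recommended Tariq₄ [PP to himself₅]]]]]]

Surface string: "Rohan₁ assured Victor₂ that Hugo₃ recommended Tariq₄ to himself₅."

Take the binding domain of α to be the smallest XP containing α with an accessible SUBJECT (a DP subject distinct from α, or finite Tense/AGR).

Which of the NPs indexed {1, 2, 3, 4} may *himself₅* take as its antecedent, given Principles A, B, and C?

{3, 4}

*himself* is an anaphor, so Principle A applies: it must be bound in its binding domain.
Binding domain of *himself₅*: the embedded TP, whose subject is Hugo₃.
*Rohan₁* c-commands the anaphor but is outside its binding domain → cannot satisfy Principle A.
*Victor₂* c-commands the anaphor but is outside its binding domain → cannot satisfy Principle A.
*Hugo₃* c-commands the anaphor within its binding domain → licit binder.
*Tariq₄* c-commands the anaphor within its binding domain → licit binder.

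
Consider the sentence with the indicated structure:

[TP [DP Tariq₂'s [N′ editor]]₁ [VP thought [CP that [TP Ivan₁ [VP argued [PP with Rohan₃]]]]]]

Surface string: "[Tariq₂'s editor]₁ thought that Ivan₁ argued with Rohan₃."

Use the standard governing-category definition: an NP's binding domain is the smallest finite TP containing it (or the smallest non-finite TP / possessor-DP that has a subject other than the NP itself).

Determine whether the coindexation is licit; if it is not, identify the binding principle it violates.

The two coindexed NPs are *[Tariq₂'s editor]₁* and *Ivan₁*.
*Ivan₁* is an R-expression. Principle C requires it to be free everywhere.
*[Tariq₂'s editor]₁* c-commands it and carries the same index.
The R-expression is bound → Principle C violation.

Principle C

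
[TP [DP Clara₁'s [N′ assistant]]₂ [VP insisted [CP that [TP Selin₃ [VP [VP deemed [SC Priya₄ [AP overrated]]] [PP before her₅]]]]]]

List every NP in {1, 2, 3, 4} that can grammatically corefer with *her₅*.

{1, 2, 4}

*her* is a pronoun, so Principle B applies: it must be free in its binding domain.
Binding domain of *her₅*: the embedded TP, whose subject is Selin₃.
*Clara₁* and the pronoun do not c-command one another → neither Principle B nor Principle C is at stake; coindexation permitted.
*[Clara₁'s assistant]₂* c-commands the pronoun but from outside its binding domain, and is not c-commanded by it → coindexation permitted.
*Selin₃* c-commands the pronoun within its binding domain → coindexation would violate Principle B.
*Priya₄* and the pronoun do not c-command one another → neither Principle B nor Principle C is at stake; coindexation permitted.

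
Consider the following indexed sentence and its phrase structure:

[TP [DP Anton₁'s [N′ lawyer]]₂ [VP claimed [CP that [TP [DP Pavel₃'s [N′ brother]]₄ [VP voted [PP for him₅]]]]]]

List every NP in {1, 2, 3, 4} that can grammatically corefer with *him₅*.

{1, 2, 3}

*him* is a pronoun, so Principle B applies: it must be free in its binding domain.
Binding domain of *him₅*: the embedded TP, whose subject is [Pavel₃'s brother]₄.
*Anton₁* and the pronoun do not c-command one another → neither Principle B nor Principle C is at stake; coindexation permitted.
*[Anton₁'s lawyer]₂* c-commands the pronoun but from outside its binding domain, and is not c-commanded by it → coindexation permitted.
*Pavel₃* and the pronoun do not c-command one another → neither Principle B nor Principle C is at stake; coindexation permitted.
*[Pavel₃'s brother]₄* c-commands the pronoun within its binding domain → coindexation would violate Principle B.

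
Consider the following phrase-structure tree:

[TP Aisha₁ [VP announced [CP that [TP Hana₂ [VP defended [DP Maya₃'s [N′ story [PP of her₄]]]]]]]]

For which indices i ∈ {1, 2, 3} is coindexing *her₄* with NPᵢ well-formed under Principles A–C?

{1, 2}

*her* is a pronoun, so Principle B applies: it must be free in its binding domain.
Binding domain of *her₄*: the possessed DP, whose subject is Maya₃.
*Aisha₁* c-commands the pronoun but from outside its binding domain, and is not c-commanded by it → coindexation permitted.
*Hana₂* c-commands the pronoun but from outside its binding domain, and is not c-commanded by it → coindexation permitted.
*Maya₃* c-commands the pronoun within its binding domain → coindexation would violate Principle B.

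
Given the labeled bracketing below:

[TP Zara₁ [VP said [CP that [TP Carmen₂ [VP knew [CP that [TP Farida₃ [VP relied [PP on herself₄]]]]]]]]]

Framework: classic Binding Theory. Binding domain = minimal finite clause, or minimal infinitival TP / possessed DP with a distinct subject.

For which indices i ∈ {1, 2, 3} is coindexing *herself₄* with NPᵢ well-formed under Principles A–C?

*herself* is an anaphor, so Principle A applies: it must be bound in its binding domain.
Binding domain of *herself₄*: the embedded TP, whose subject is Farida₃.
*Zara₁* c-commands the anaphor but is outside its binding domain → cannot satisfy Principle A.
*Carmen₂* c-commands the anaphor but is outside its binding domain → cannot satisfy Principle A.
*Farida₃* c-commands the anaphor within its binding domain → licit binder.

{3}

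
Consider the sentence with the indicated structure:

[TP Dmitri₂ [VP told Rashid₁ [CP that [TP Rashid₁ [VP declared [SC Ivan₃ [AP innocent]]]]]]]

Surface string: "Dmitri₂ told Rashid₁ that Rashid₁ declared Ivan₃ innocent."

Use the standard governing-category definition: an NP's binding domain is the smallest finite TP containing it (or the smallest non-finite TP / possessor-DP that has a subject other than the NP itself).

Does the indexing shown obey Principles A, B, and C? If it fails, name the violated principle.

The two coindexed NPs are *Rashid₁* (the higher occurrence) and *Rashid₁* (the lower occurrence).
*Rashid₁* (the lower occurrence) is an R-expression. Principle C requires it to be free everywhere.
*Rashid₁* (the higher occurrence) c-commands it and carries the same index.
The R-expression is bound → Principle C violation.

Principle C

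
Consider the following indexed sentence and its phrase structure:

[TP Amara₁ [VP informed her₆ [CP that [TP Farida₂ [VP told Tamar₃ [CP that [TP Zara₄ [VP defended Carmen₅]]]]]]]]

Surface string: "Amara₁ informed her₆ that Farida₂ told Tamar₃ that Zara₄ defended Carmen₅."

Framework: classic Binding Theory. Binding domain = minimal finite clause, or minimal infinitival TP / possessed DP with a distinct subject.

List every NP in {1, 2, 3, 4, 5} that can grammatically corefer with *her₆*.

none

*her* is a pronoun, so Principle B applies: it must be free in its binding domain.
Binding domain of *her₆*: the matrix TP, whose subject is Amara₁.
*Amara₁* c-commands the pronoun within its binding domain → coindexation would violate Principle B.
*Farida₂*: the pronoun c-commands this R-expression → coindexation would violate Principle C on *Farida₂*.
*Tamar₃*: the pronoun c-commands this R-expression → coindexation would violate Principle C on *Tamar₃*.
*Zara₄*: the pronoun c-commands this R-expression → coindexation would violate Principle C on *Zara₄*.
*Carmen₅*: the pronoun c-commands this R-expression → coindexation would violate Principle C on *Carmen₅*.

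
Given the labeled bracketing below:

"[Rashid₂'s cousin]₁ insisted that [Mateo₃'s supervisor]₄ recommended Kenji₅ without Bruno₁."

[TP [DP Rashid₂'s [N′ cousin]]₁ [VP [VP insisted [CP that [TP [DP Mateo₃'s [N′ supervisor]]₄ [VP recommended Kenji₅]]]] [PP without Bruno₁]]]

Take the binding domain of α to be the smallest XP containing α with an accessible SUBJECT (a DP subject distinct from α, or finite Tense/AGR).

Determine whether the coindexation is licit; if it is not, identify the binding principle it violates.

The two coindexed NPs are *[Rashid₂'s cousin]₁* and *Bruno₁*.
*Bruno₁* is an R-expression. Principle C requires it to be free everywhere.
*[Rashid₂'s cousin]₁* c-commands it and carries the same index.
The R-expression is bound → Principle C violation.

Principle C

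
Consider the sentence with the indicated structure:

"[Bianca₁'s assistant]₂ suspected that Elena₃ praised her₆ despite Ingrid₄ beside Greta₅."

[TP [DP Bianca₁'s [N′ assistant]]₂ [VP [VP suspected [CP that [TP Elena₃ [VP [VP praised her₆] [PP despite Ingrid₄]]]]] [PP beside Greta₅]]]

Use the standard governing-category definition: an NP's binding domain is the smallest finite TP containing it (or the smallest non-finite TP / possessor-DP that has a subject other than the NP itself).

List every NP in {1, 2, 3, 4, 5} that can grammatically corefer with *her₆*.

*her* is a pronoun, so Principle B applies: it must be free in its binding domain.
Binding domain of *her₆*: the embedded TP, whose subject is Elena₃.
*Bianca₁* and the pronoun do not c-command one another → neither Principle B nor Principle C is at stake; coindexation permitted.
*[Bianca₁'s assistant]₂* c-commands the pronoun but from outside its binding domain, and is not c-commanded by it → coindexation permitted.
*Elena₃* c-commands the pronoun within its binding domain → coindexation would violate Principle B.
*Ingrid₄* and the pronoun do not c-command one another → neither Principle B nor Principle C is at stake; coindexation permitted.
*Greta₅* and the pronoun do not c-command one another → neither Principle B nor Principle C is at stake; coindexation permitted.

{1, 2, 4, 5}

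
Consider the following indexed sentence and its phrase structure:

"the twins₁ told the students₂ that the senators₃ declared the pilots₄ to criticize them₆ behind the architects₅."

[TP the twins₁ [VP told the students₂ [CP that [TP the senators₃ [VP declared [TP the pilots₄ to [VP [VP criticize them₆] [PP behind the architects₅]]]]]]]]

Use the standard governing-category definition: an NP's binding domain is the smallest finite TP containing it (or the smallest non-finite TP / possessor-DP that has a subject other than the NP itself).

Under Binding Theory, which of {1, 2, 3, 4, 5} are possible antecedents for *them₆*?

*them* is a pronoun, so Principle B applies: it must be free in its binding domain.
Binding domain of *them₆*: the embedded TP, whose subject is the pilots₄.
*the twins₁* c-commands the pronoun but from outside its binding domain, and is not c-commanded by it → coindexation permitted.
*the students₂* c-commands the pronoun but from outside its binding domain, and is not c-commanded by it → coindexation permitted.
*the senators₃* c-commands the pronoun but from outside its binding domain, and is not c-commanded by it → coindexation permitted.
*the pilots₄* c-commands the pronoun within its binding domain → coindexation would violate Principle B.
*the architects₅* and the pronoun do not c-command one another → neither Principle B nor Principle C is at stake; coindexation permitted.

{1, 2, 3, 5}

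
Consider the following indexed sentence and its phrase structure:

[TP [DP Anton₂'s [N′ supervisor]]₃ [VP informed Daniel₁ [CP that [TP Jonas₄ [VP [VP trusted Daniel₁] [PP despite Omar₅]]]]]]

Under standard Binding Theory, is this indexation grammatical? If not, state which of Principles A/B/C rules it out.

The two coindexed NPs are *Daniel₁* (the higher occurrence) and *Daniel₁* (the lower occurrence).
*Daniel₁* (the lower occurrence) is an R-expression. Principle C requires it to be free everywhere.
*Daniel₁* (the higher occurrence) c-commands it and carries the same index.
The R-expression is bound → Principle C violation.

Principle C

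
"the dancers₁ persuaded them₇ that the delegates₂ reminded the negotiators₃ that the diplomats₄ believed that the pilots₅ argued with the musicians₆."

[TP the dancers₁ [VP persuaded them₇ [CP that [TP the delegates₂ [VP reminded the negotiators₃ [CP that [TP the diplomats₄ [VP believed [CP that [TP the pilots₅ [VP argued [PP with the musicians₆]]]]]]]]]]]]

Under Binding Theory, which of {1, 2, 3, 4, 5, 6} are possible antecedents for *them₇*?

none

*them* is a pronoun, so Principle B applies: it must be free in its binding domain.
Binding domain of *them₇*: the matrix TP, whose subject is the dancers₁.
*the dancers₁* c-commands the pronoun within its binding domain → coindexation would violate Principle B.
*the delegates₂*: the pronoun c-commands this R-expression → coindexation would violate Principle C on *the delegates₂*.
*the negotiators₃*: the pronoun c-commands this R-expression → coindexation would violate Principle C on *the negotiators₃*.
*the diplomats₄*: the pronoun c-commands this R-expression → coindexation would violate Principle C on *the diplomats₄*.
*the pilots₅*: the pronoun c-commands this R-expression → coindexation would violate Principle C on *the pilots₅*.
*the musicians₆*: the pronoun c-commands this R-expression → coindexation would violate Principle C on *the musicians₆*.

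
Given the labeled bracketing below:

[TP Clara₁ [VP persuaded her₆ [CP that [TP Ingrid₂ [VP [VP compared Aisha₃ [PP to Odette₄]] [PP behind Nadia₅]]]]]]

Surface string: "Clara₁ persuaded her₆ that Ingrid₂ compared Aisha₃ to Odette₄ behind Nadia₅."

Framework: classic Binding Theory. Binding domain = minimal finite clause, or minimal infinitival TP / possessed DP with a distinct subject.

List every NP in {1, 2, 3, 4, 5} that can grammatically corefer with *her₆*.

*her* is a pronoun, so Principle B applies: it must be free in its binding domain.
Binding domain of *her₆*: the matrix TP, whose subject is Clara₁.
*Clara₁* c-commands the pronoun within its binding domain → coindexation would violate Principle B.
*Ingrid₂*: the pronoun c-commands this R-expression → coindexation would violate Principle C on *Ingrid₂*.
*Aisha₃*: the pronoun c-commands this R-expression → coindexation would violate Principle C on *Aisha₃*.
*Odette₄*: the pronoun c-commands this R-expression → coindexation would violate Principle C on *Odette₄*.
*Nadia₅*: the pronoun c-commands this R-expression → coindexation would violate Principle C on *Nadia₅*.

none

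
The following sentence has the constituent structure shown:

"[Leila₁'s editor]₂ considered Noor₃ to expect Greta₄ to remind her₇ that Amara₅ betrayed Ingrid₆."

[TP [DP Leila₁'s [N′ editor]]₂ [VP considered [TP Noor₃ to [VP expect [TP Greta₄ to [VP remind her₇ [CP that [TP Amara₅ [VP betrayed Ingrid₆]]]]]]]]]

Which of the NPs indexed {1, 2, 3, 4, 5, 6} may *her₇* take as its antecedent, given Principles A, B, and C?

{1, 2, 3}

*her* is a pronoun, so Principle B applies: it must be free in its binding domain.
Binding domain of *her₇*: the embedded TP, whose subject is Greta₄.
*Leila₁* and the pronoun do not c-command one another → neither Principle B nor Principle C is at stake; coindexation permitted.
*[Leila₁'s editor]₂* c-commands the pronoun but from outside its binding domain, and is not c-commanded by it → coindexation permitted.
*Noor₃* c-commands the pronoun but from outside its binding domain, and is not c-commanded by it → coindexation permitted.
*Greta₄* c-commands the pronoun within its binding domain → coindexation would violate Principle B.
*Amara₅*: the pronoun c-commands this R-expression → coindexation would violate Principle C on *Amara₅*.
*Ingrid₆*: the pronoun c-commands this R-expression → coindexation would violate Principle C on *Ingrid₆*.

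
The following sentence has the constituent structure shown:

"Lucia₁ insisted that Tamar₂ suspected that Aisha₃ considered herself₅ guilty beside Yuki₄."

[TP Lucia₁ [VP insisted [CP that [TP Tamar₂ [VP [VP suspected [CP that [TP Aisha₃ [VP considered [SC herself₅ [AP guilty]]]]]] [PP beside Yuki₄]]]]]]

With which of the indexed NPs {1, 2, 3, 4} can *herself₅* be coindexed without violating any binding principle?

{3}

*herself* is an anaphor, so Principle A applies: it must be bound in its binding domain.
Binding domain of *herself₅*: the embedded TP, whose subject is Aisha₃.
*Lucia₁* c-commands the anaphor but is outside its binding domain → cannot satisfy Principle A.
*Tamar₂* c-commands the anaphor but is outside its binding domain → cannot satisfy Principle A.
*Aisha₃* c-commands the anaphor within its binding domain → licit binder.
*Yuki₄* does not c-command the anaphor → cannot bind it.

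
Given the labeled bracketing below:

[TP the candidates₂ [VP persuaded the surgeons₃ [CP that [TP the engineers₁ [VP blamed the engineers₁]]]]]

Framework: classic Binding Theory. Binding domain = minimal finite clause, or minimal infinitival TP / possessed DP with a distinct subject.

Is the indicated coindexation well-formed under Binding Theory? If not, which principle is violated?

Principle C

The two coindexed NPs are *the engineers₁* (the higher occurrence) and *the engineers₁* (the lower occurrence).
*the engineers₁* (the lower occurrence) is an R-expression. Principle C requires it to be free everywhere.
*the engineers₁* (the higher occurrence) c-commands it and carries the same index.
The R-expression is bound → Principle C violation.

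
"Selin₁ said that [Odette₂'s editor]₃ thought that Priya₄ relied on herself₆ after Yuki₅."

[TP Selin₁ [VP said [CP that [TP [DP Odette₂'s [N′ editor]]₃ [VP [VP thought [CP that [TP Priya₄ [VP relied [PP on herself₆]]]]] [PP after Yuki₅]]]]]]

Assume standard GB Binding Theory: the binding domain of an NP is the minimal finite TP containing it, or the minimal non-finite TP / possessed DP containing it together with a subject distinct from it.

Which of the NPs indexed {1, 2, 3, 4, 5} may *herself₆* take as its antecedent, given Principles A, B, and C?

{4}

*herself* is an anaphor, so Principle A applies: it must be bound in its binding domain.
Binding domain of *herself₆*: the embedded TP, whose subject is Priya₄.
*Selin₁* c-commands the anaphor but is outside its binding domain → cannot satisfy Principle A.
*Odette₂* does not c-command the anaphor → cannot bind it.
*[Odette₂'s editor]₃* c-commands the anaphor but is outside its binding domain → cannot satisfy Principle A.
*Priya₄* c-commands the anaphor within its binding domain → licit binder.
*Yuki₅* does not c-command the anaphor → cannot bind it.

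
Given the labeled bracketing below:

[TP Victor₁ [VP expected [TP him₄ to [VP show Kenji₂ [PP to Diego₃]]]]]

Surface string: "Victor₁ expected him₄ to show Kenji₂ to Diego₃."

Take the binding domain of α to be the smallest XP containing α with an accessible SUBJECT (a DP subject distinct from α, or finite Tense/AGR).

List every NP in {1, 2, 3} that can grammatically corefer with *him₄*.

none

*him* is a pronoun, so Principle B applies: it must be free in its binding domain.
Binding domain of *him₄*: the matrix TP, whose subject is Victor₁.
*Victor₁* c-commands the pronoun within its binding domain → coindexation would violate Principle B.
*Kenji₂*: the pronoun c-commands this R-expression → coindexation would violate Principle C on *Kenji₂*.
*Diego₃*: the pronoun c-commands this R-expression → coindexation would violate Principle C on *Diego₃*.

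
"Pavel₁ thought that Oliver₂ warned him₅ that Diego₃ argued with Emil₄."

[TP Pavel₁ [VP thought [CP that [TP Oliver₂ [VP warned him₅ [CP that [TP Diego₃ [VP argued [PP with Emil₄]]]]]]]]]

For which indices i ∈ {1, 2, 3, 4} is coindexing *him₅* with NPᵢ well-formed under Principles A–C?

*him* is a pronoun, so Principle B applies: it must be free in its binding domain.
Binding domain of *him₅*: the embedded TP, whose subject is Oliver₂.
*Pavel₁* c-commands the pronoun but from outside its binding domain, and is not c-commanded by it → coindexation permitted.
*Oliver₂* c-commands the pronoun within its binding domain → coindexation would violate Principle B.
*Diego₃*: the pronoun c-commands this R-expression → coindexation would violate Principle C on *Diego₃*.
*Emil₄*: the pronoun c-commands this R-expression → coindexation would violate Principle C on *Emil₄*.

{1}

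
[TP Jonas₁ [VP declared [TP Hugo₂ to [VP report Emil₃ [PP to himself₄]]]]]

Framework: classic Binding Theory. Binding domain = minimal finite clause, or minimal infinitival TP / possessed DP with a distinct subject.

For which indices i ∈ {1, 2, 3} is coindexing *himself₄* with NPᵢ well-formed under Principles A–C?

*himself* is an anaphor, so Principle A applies: it must be bound in its binding domain.
Binding domain of *himself₄*: the embedded TP, whose subject is Hugo₂.
*Jonas₁* c-commands the anaphor but is outside its binding domain → cannot satisfy Principle A.
*Hugo₂* c-commands the anaphor within its binding domain → licit binder.
*Emil₃* c-commands the anaphor within its binding domain → licit binder.

{2, 3}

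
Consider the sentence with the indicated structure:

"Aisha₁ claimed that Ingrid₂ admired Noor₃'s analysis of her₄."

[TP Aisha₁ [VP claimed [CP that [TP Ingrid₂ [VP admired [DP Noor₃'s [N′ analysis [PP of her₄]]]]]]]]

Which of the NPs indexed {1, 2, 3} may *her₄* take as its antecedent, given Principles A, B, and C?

{1, 2}

*her* is a pronoun, so Principle B applies: it must be free in its binding domain.
Binding domain of *her₄*: the possessed DP, whose subject is Noor₃.
*Aisha₁* c-commands the pronoun but from outside its binding domain, and is not c-commanded by it → coindexation permitted.
*Ingrid₂* c-commands the pronoun but from outside its binding domain, and is not c-commanded by it → coindexation permitted.
*Noor₃* c-commands the pronoun within its binding domain → coindexation would violate Principle B.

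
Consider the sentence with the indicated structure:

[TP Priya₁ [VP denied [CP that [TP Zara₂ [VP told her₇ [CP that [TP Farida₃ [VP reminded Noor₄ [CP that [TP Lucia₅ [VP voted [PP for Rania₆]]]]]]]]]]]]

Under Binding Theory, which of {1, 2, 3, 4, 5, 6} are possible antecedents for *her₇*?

*her* is a pronoun, so Principle B applies: it must be free in its binding domain.
Binding domain of *her₇*: the embedded TP, whose subject is Zara₂.
*Priya₁* c-commands the pronoun but from outside its binding domain, and is not c-commanded by it → coindexation permitted.
*Zara₂* c-commands the pronoun within its binding domain → coindexation would violate Principle B.
*Farida₃*: the pronoun c-commands this R-expression → coindexation would violate Principle C on *Farida₃*.
*Noor₄*: the pronoun c-commands this R-expression → coindexation would violate Principle C on *Noor₄*.
*Lucia₅*: the pronoun c-commands this R-expression → coindexation would violate Principle C on *Lucia₅*.
*Rania₆*: the pronoun c-commands this R-expression → coindexation would violate Principle C on *Rania₆*.

{1}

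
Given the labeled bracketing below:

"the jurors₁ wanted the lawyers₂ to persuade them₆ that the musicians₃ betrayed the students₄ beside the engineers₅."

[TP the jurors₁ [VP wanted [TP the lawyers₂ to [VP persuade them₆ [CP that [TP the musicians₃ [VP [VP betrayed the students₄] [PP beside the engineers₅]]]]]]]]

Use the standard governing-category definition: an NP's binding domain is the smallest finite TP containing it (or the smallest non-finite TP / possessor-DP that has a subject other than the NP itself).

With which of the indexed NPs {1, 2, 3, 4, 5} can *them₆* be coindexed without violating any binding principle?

*them* is a pronoun, so Principle B applies: it must be free in its binding domain.
Binding domain of *them₆*: the embedded TP, whose subject is the lawyers₂.
*the jurors₁* c-commands the pronoun but from outside its binding domain, and is not c-commanded by it → coindexation permitted.
*the lawyers₂* c-commands the pronoun within its binding domain → coindexation would violate Principle B.
*the musicians₃*: the pronoun c-commands this R-expression → coindexation would violate Principle C on *the musicians₃*.
*the students₄*: the pronoun c-commands this R-expression → coindexation would violate Principle C on *the students₄*.
*the engineers₅*: the pronoun c-commands this R-expression → coindexation would violate Principle C on *the engineers₅*.

{1}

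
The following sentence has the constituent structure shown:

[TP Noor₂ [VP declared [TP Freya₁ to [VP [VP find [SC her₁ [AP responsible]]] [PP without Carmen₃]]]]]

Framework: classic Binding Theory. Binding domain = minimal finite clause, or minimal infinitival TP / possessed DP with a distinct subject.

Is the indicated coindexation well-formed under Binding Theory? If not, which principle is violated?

Principle B

The two coindexed NPs are *Freya₁* and *her₁*.
*her₁* is a pronoun. Its binding domain is the embedded TP, whose subject is Freya₁.
*Freya₁* c-commands it within that domain and carries the same index.
The pronoun is locally bound → Principle B violation.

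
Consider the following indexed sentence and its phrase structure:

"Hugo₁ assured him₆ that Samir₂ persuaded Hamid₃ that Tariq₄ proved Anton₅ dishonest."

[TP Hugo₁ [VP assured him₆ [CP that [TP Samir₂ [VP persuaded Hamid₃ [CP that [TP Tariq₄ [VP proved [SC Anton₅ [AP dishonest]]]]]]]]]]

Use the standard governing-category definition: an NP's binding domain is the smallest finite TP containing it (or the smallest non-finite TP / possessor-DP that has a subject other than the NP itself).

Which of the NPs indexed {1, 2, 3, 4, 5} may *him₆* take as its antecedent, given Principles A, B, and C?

*him* is a pronoun, so Principle B applies: it must be free in its binding domain.
Binding domain of *him₆*: the matrix TP, whose subject is Hugo₁.
*Hugo₁* c-commands the pronoun within its binding domain → coindexation would violate Principle B.
*Samir₂*: the pronoun c-commands this R-expression → coindexation would violate Principle C on *Samir₂*.
*Hamid₃*: the pronoun c-commands this R-expression → coindexation would violate Principle C on *Hamid₃*.
*Tariq₄*: the pronoun c-commands this R-expression → coindexation would violate Principle C on *Tariq₄*.
*Anton₅*: the pronoun c-commands this R-expression → coindexation would violate Principle C on *Anton₅*.

none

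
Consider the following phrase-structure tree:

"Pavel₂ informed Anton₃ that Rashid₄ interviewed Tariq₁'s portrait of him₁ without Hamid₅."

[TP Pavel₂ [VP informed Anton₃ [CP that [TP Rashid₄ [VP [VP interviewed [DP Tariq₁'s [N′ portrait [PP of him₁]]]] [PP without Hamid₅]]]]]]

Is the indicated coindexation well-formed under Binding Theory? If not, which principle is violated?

Principle B

The two coindexed NPs are *Tariq₁* and *him₁*.
*him₁* is a pronoun. Its binding domain is the possessed DP, whose subject is Tariq₁.
*Tariq₁* c-commands it within that domain and carries the same index.
The pronoun is locally bound → Principle B violation.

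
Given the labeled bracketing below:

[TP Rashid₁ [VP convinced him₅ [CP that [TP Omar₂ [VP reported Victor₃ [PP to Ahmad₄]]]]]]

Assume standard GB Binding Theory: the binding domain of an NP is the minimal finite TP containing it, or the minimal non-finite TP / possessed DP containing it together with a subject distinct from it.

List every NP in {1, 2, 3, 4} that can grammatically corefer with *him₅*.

none

*him* is a pronoun, so Principle B applies: it must be free in its binding domain.
Binding domain of *him₅*: the matrix TP, whose subject is Rashid₁.
*Rashid₁* c-commands the pronoun within its binding domain → coindexation would violate Principle B.
*Omar₂*: the pronoun c-commands this R-expression → coindexation would violate Principle C on *Omar₂*.
*Victor₃*: the pronoun c-commands this R-expression → coindexation would violate Principle C on *Victor₃*.
*Ahmad₄*: the pronoun c-commands this R-expression → coindexation would violate Principle C on *Ahmad₄*.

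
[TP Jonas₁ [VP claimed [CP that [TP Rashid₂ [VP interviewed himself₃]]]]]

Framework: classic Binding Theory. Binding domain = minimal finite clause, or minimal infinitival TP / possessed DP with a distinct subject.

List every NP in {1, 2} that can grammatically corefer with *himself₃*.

{2}

*himself* is an anaphor, so Principle A applies: it must be bound in its binding domain.
Binding domain of *himself₃*: the embedded TP, whose subject is Rashid₂.
*Jonas₁* c-commands the anaphor but is outside its binding domain → cannot satisfy Principle A.
*Rashid₂* c-commands the anaphor within its binding domain → licit binder.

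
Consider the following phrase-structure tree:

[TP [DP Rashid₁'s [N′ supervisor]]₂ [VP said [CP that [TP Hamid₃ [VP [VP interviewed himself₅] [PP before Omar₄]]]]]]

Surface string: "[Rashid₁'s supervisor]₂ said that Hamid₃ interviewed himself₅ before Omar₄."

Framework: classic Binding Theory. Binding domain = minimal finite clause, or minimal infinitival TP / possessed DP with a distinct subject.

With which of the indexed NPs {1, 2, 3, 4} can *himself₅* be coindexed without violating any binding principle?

{3}

*himself* is an anaphor, so Principle A applies: it must be bound in its binding domain.
Binding domain of *himself₅*: the embedded TP, whose subject is Hamid₃.
*Rashid₁* does not c-command the anaphor → cannot bind it.
*[Rashid₁'s supervisor]₂* c-commands the anaphor but is outside its binding domain → cannot satisfy Principle A.
*Hamid₃* c-commands the anaphor within its binding domain → licit binder.
*Omar₄* does not c-command the anaphor → cannot bind it.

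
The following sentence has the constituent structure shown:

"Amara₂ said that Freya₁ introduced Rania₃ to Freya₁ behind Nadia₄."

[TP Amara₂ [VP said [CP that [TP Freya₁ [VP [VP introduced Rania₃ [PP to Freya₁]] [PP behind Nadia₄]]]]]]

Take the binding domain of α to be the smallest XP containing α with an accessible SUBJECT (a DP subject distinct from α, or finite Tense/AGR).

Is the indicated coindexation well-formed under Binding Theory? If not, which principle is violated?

The two coindexed NPs are *Freya₁* (the higher occurrence) and *Freya₁* (the lower occurrence).
*Freya₁* (the lower occurrence) is an R-expression. Principle C requires it to be free everywhere.
*Freya₁* (the higher occurrence) c-commands it and carries the same index.
The R-expression is bound → Principle C violation.

Principle C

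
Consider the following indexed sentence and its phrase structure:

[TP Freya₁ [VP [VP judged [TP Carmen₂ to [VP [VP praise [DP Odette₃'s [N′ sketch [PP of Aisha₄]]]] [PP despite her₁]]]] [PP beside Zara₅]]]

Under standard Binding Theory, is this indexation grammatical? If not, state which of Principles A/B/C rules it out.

grammatical

The two coindexed NPs are *Freya₁* and *her₁*.
*her₁* is a pronoun; its binding domain is the embedded TP, whose subject is Carmen₂. Within that domain it is c-commanded only by *Carmen₂*, which carries a different index — the pronoun is free locally, so Principle B holds.
*Freya₁* is an R-expression; *her₁* does not c-command it, and no other NP shares its index, so Principle C is satisfied.
All principles are respected.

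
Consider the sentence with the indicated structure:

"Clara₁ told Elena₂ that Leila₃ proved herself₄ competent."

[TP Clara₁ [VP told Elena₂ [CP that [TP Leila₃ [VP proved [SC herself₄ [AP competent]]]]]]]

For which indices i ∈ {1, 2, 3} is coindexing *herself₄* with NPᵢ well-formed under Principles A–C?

{3}

*herself* is an anaphor, so Principle A applies: it must be bound in its binding domain.
Binding domain of *herself₄*: the embedded TP, whose subject is Leila₃.
*Clara₁* c-commands the anaphor but is outside its binding domain → cannot satisfy Principle A.
*Elena₂* c-commands the anaphor but is outside its binding domain → cannot satisfy Principle A.
*Leila₃* c-commands the anaphor within its binding domain → licit binder.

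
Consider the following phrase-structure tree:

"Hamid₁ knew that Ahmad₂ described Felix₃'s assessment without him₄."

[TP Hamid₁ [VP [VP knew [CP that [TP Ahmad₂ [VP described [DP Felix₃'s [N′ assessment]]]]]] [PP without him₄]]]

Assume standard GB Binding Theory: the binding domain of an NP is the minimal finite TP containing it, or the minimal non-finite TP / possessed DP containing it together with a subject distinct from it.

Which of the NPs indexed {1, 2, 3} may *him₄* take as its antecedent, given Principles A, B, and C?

*him* is a pronoun, so Principle B applies: it must be free in its binding domain.
Binding domain of *him₄*: the matrix TP, whose subject is Hamid₁.
*Hamid₁* c-commands the pronoun within its binding domain → coindexation would violate Principle B.
*Ahmad₂* and the pronoun do not c-command one another → neither Principle B nor Principle C is at stake; coindexation permitted.
*Felix₃* and the pronoun do not c-command one another → neither Principle B nor Principle C is at stake; coindexation permitted.

{2, 3}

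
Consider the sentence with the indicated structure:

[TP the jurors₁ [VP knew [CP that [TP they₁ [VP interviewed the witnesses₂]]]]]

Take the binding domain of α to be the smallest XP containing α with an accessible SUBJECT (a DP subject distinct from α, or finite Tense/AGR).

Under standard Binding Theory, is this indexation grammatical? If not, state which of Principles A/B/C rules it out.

The two coindexed NPs are *the jurors₁* and *they₁*.
*they₁* is a pronoun; nothing c-commands it within its binding domain (the embedded TP.), so Principle B holds trivially.
*the jurors₁* is an R-expression; *they₁* does not c-command it, and no other NP shares its index, so Principle C is satisfied.
All principles are respected.

grammatical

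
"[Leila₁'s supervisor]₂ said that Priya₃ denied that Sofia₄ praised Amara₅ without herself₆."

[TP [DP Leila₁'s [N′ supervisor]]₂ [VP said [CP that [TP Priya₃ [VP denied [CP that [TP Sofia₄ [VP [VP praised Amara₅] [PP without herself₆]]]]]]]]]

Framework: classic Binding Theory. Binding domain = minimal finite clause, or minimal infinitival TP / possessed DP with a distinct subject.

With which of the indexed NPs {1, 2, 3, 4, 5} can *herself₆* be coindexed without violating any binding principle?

{4}

*herself* is an anaphor, so Principle A applies: it must be bound in its binding domain.
Binding domain of *herself₆*: the embedded TP, whose subject is Sofia₄.
*Leila₁* does not c-command the anaphor → cannot bind it.
*[Leila₁'s supervisor]₂* c-commands the anaphor but is outside its binding domain → cannot satisfy Principle A.
*Priya₃* c-commands the anaphor but is outside its binding domain → cannot satisfy Principle A.
*Sofia₄* c-commands the anaphor within its binding domain → licit binder.
*Amara₅* does not c-command the anaphor → cannot bind it.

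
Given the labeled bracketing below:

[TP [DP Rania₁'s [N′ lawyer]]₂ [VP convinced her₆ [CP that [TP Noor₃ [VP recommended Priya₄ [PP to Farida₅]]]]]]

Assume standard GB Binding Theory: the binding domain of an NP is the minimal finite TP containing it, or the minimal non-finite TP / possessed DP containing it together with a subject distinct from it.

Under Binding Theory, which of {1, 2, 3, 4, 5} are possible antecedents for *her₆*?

*her* is a pronoun, so Principle B applies: it must be free in its binding domain.
Binding domain of *her₆*: the matrix TP, whose subject is [Rania₁'s lawyer]₂.
*Rania₁* and the pronoun do not c-command one another → neither Principle B nor Principle C is at stake; coindexation permitted.
*[Rania₁'s lawyer]₂* c-commands the pronoun within its binding domain → coindexation would violate Principle B.
*Noor₃*: the pronoun c-commands this R-expression → coindexation would violate Principle C on *Noor₃*.
*Priya₄*: the pronoun c-commands this R-expression → coindexation would violate Principle C on *Priya₄*.
*Farida₅*: the pronoun c-commands this R-expression → coindexation would violate Principle C on *Farida₅*.

{1}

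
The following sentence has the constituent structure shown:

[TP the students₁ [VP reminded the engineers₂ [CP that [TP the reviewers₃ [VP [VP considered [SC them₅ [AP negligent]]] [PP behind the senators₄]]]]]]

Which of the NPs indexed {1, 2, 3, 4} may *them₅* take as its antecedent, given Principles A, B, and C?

*them* is a pronoun, so Principle B applies: it must be free in its binding domain.
Binding domain of *them₅*: the embedded TP, whose subject is the reviewers₃.
*the students₁* c-commands the pronoun but from outside its binding domain, and is not c-commanded by it → coindexation permitted.
*the engineers₂* c-commands the pronoun but from outside its binding domain, and is not c-commanded by it → coindexation permitted.
*the reviewers₃* c-commands the pronoun within its binding domain → coindexation would violate Principle B.
*the senators₄* and the pronoun do not c-command one another → neither Principle B nor Principle C is at stake; coindexation permitted.

{1, 2, 4}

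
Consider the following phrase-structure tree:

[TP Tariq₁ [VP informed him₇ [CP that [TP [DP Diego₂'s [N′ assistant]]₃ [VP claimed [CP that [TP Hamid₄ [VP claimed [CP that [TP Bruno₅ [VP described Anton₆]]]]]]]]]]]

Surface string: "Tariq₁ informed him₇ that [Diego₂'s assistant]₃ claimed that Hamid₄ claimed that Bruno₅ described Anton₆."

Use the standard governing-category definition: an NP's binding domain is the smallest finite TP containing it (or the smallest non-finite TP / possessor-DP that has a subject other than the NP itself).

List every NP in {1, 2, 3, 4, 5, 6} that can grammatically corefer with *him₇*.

*him* is a pronoun, so Principle B applies: it must be free in its binding domain.
Binding domain of *him₇*: the matrix TP, whose subject is Tariq₁.
*Tariq₁* c-commands the pronoun within its binding domain → coindexation would violate Principle B.
*Diego₂*: the pronoun c-commands this R-expression → coindexation would violate Principle C on *Diego₂*.
*[Diego₂'s assistant]₃*: the pronoun c-commands this R-expression → coindexation would violate Principle C on *[Diego₂'s assistant]₃*.
*Hamid₄*: the pronoun c-commands this R-expression → coindexation would violate Principle C on *Hamid₄*.
*Bruno₅*: the pronoun c-commands this R-expression → coindexation would violate Principle C on *Bruno₅*.
*Anton₆*: the pronoun c-commands this R-expression → coindexation would violate Principle C on *Anton₆*.

none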